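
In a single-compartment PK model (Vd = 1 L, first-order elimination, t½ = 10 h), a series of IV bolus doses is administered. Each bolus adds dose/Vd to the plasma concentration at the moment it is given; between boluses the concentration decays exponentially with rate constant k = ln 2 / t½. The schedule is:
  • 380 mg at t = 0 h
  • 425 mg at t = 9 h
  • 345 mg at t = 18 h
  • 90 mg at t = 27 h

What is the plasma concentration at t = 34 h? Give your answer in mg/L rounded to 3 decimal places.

k = ln 2 / 10 = 0.06931 per h
Dose 1 (380 mg at t=0 h): 380·exp(−0.06931·34) = 35.998 mg/L
Dose 2 (425 mg at t=9 h): 425·exp(−0.06931·25) = 75.130 mg/L
Dose 3 (345 mg at t=18 h): 345·exp(−0.06931·16) = 113.808 mg/L
Dose 4 (90 mg at t=27 h): 90·exp(−0.06931·7) = 55.401 mg/L
C(34) = 35.998 + 75.130 + 113.808 + 55.401 = 280.337 mg/L

280.337 mg/L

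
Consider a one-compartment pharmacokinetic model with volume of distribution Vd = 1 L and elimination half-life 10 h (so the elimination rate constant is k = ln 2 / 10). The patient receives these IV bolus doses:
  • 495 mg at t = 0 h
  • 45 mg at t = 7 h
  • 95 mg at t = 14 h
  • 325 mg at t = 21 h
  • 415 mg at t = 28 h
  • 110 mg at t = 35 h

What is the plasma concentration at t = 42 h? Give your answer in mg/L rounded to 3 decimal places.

345.328 mg/L

k = ln 2 / 10 = 0.06931 per h
Dose 1 (495 mg at t=0 h): 495·exp(−0.06931·42) = 26.933 mg/L
Dose 2 (45 mg at t=7 h): 45·exp(−0.06931·35) = 3.977 mg/L
Dose 3 (95 mg at t=14 h): 95·exp(−0.06931·28) = 13.641 mg/L
Dose 4 (325 mg at t=21 h): 325·exp(−0.06931·21) = 75.809 mg/L
Dose 5 (415 mg at t=28 h): 415·exp(−0.06931·14) = 157.256 mg/L
Dose 6 (110 mg at t=35 h): 110·exp(−0.06931·7) = 67.713 mg/L
C(42) = 26.933 + 3.977 + 13.641 + 75.809 + 157.256 + 67.713 = 345.328 mg/L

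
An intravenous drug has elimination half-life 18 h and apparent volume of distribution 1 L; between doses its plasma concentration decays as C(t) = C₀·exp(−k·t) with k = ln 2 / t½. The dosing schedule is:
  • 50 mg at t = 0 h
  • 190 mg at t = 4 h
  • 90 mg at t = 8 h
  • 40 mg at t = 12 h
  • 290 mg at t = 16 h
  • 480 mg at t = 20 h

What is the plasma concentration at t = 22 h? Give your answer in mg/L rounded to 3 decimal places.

k = ln 2 / 18 = 0.03851 per h
Dose 1 (50 mg at t=0 h): 50·exp(−0.03851·22) = 21.431 mg/L
Dose 2 (190 mg at t=4 h): 190·exp(−0.03851·18) = 95.000 mg/L
Dose 3 (90 mg at t=8 h): 90·exp(−0.03851·14) = 52.494 mg/L
Dose 4 (40 mg at t=12 h): 40·exp(−0.03851·10) = 27.216 mg/L
Dose 5 (290 mg at t=16 h): 290·exp(−0.03851·6) = 230.173 mg/L
Dose 6 (480 mg at t=20 h): 480·exp(−0.03851·2) = 444.420 mg/L
C(22) = 21.431 + 95.000 + 52.494 + 27.216 + 230.173 + 444.420 = 870.734 mg/L

870.734 mg/L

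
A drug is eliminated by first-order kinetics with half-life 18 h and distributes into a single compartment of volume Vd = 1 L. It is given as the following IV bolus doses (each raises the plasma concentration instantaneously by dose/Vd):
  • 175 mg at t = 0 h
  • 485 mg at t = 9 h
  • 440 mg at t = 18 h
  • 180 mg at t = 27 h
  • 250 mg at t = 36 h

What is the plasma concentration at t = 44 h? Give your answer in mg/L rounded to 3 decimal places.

k = ln 2 / 18 = 0.03851 per h
Dose 1 (175 mg at t=0 h): 175·exp(−0.03851·44) = 32.150 mg/L
Dose 2 (485 mg at t=9 h): 485·exp(−0.03851·35) = 126.010 mg/L
Dose 3 (440 mg at t=18 h): 440·exp(−0.03851·26) = 161.671 mg/L
Dose 4 (180 mg at t=27 h): 180·exp(−0.03851·17) = 93.533 mg/L
Dose 5 (250 mg at t=36 h): 250·exp(−0.03851·8) = 183.717 mg/L
C(44) = 32.150 + 126.010 + 161.671 + 93.533 + 183.717 = 597.082 mg/L

597.082 mg/L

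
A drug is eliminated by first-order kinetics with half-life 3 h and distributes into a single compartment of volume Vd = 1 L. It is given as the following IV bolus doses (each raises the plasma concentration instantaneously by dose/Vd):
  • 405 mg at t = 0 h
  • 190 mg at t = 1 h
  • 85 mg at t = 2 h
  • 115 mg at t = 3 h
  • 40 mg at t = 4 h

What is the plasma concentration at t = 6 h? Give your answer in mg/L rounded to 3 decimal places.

277.527 mg/L

k = ln 2 / 3 = 0.23105 per h
Dose 1 (405 mg at t=0 h): 405·exp(−0.23105·6) = 101.250 mg/L
Dose 2 (190 mg at t=1 h): 190·exp(−0.23105·5) = 59.846 mg/L
Dose 3 (85 mg at t=2 h): 85·exp(−0.23105·4) = 33.732 mg/L
Dose 4 (115 mg at t=3 h): 115·exp(−0.23105·3) = 57.500 mg/L
Dose 5 (40 mg at t=4 h): 40·exp(−0.23105·2) = 25.198 mg/L
C(6) = 101.250 + 59.846 + 33.732 + 57.500 + 25.198 = 277.527 mg/L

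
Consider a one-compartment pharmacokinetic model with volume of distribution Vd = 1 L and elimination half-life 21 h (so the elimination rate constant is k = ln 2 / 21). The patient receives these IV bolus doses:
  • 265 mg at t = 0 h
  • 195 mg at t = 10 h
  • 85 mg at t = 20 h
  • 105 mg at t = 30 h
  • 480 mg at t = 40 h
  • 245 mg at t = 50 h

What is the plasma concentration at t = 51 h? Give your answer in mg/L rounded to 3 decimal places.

753.563 mg/L

k = ln 2 / 21 = 0.03301 per h
Dose 1 (265 mg at t=0 h): 265·exp(−0.03301·51) = 49.224 mg/L
Dose 2 (195 mg at t=10 h): 195·exp(−0.03301·41) = 50.386 mg/L
Dose 3 (85 mg at t=20 h): 85·exp(−0.03301·31) = 30.552 mg/L
Dose 4 (105 mg at t=30 h): 105·exp(−0.03301·21) = 52.500 mg/L
Dose 5 (480 mg at t=40 h): 480·exp(−0.03301·11) = 333.856 mg/L
Dose 6 (245 mg at t=50 h): 245·exp(−0.03301·1) = 237.045 mg/L
C(51) = 49.224 + 50.386 + 30.552 + 52.500 + 333.856 + 237.045 = 753.563 mg/L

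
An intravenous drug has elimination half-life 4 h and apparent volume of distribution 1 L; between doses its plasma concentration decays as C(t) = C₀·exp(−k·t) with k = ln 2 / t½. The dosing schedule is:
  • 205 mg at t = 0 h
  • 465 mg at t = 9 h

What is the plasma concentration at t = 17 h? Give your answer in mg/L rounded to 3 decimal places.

127.024 mg/L

k = ln 2 / 4 = 0.17329 per h
Dose 1 (205 mg at t=0 h): 205·exp(−0.17329·17) = 10.774 mg/L
Dose 2 (465 mg at t=9 h): 465·exp(−0.17329·8) = 116.250 mg/L
C(17) = 10.774 + 116.250 = 127.024 mg/L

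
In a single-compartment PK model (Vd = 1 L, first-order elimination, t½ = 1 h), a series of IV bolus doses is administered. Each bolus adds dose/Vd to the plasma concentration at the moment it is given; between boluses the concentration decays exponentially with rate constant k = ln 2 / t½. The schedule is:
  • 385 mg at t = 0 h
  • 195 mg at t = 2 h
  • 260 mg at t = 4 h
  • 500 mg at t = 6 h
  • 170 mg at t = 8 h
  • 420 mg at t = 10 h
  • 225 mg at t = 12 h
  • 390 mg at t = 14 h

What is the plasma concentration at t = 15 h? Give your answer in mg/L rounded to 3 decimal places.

238.717 mg/L

k = ln 2 / 1 = 0.69315 per h
Dose 1 (385 mg at t=0 h): 385·exp(−0.69315·15) = 0.012 mg/L
Dose 2 (195 mg at t=2 h): 195·exp(−0.69315·13) = 0.024 mg/L
Dose 3 (260 mg at t=4 h): 260·exp(−0.69315·11) = 0.127 mg/L
Dose 4 (500 mg at t=6 h): 500·exp(−0.69315·9) = 0.977 mg/L
Dose 5 (170 mg at t=8 h): 170·exp(−0.69315·7) = 1.328 mg/L
Dose 6 (420 mg at t=10 h): 420·exp(−0.69315·5) = 13.125 mg/L
Dose 7 (225 mg at t=12 h): 225·exp(−0.69315·3) = 28.125 mg/L
Dose 8 (390 mg at t=14 h): 390·exp(−0.69315·1) = 195.000 mg/L
C(15) = 0.012 + 0.024 + 0.127 + 0.977 + 1.328 + 13.125 + 28.125 + 195.000 = 238.717 mg/L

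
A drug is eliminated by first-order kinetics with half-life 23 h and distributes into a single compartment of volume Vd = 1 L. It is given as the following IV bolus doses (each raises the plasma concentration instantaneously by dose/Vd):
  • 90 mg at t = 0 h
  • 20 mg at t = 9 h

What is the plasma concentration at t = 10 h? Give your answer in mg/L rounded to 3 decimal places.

k = ln 2 / 23 = 0.03014 per h
Dose 1 (90 mg at t=0 h): 90·exp(−0.03014·10) = 66.582 mg/L
Dose 2 (20 mg at t=9 h): 20·exp(−0.03014·1) = 19.406 mg/L
C(10) = 66.582 + 19.406 = 85.989 mg/L

85.989 mg/L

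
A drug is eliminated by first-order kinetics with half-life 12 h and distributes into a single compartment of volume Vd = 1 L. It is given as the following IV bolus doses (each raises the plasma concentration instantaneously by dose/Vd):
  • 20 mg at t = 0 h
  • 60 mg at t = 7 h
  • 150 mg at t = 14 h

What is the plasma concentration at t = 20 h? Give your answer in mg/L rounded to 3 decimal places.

k = ln 2 / 12 = 0.05776 per h
Dose 1 (20 mg at t=0 h): 20·exp(−0.05776·20) = 6.300 mg/L
Dose 2 (60 mg at t=7 h): 60·exp(−0.05776·13) = 28.316 mg/L
Dose 3 (150 mg at t=14 h): 150·exp(−0.05776·6) = 106.066 mg/L
C(20) = 6.300 + 28.316 + 106.066 = 140.682 mg/L

140.682 mg/L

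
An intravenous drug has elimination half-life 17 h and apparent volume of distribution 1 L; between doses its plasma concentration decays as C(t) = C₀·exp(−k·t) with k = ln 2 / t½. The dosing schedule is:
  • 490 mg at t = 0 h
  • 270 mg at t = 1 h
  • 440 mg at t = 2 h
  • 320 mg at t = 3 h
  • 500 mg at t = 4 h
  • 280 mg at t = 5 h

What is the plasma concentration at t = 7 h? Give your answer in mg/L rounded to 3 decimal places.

k = ln 2 / 17 = 0.04077 per h
Dose 1 (490 mg at t=0 h): 490·exp(−0.04077·7) = 368.335 mg/L
Dose 2 (270 mg at t=1 h): 270·exp(−0.04077·6) = 211.406 mg/L
Dose 3 (440 mg at t=2 h): 440·exp(−0.04077·5) = 358.851 mg/L
Dose 4 (320 mg at t=3 h): 320·exp(−0.04077·4) = 271.844 mg/L
Dose 5 (500 mg at t=4 h): 500·exp(−0.04077·3) = 442.433 mg/L
Dose 6 (280 mg at t=5 h): 280·exp(−0.04077·2) = 258.073 mg/L
C(7) = 368.335 + 211.406 + 358.851 + 271.844 + 442.433 + 258.073 = 1910.942 mg/L

1910.942 mg/L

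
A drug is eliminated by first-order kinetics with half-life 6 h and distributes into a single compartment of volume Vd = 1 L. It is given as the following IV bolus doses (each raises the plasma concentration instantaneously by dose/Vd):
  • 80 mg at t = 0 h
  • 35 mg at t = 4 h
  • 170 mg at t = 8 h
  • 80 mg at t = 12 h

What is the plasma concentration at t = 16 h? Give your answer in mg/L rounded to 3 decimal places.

k = ln 2 / 6 = 0.11552 per h
Dose 1 (80 mg at t=0 h): 80·exp(−0.11552·16) = 12.599 mg/L
Dose 2 (35 mg at t=4 h): 35·exp(−0.11552·12) = 8.750 mg/L
Dose 3 (170 mg at t=8 h): 170·exp(−0.11552·8) = 67.465 mg/L
Dose 4 (80 mg at t=12 h): 80·exp(−0.11552·4) = 50.397 mg/L
C(16) = 12.599 + 8.750 + 67.465 + 50.397 = 139.211 mg/L

139.211 mg/L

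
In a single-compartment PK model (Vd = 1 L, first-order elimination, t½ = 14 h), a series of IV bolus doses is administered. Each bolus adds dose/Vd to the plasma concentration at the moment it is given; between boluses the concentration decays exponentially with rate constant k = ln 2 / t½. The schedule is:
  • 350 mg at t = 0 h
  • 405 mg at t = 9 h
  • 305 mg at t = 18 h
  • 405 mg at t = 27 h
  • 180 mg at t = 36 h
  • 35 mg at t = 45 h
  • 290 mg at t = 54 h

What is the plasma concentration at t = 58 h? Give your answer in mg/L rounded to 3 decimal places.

501.829 mg/L

k = ln 2 / 14 = 0.04951 per h
Dose 1 (350 mg at t=0 h): 350·exp(−0.04951·58) = 19.813 mg/L
Dose 2 (405 mg at t=9 h): 405·exp(−0.04951·49) = 35.797 mg/L
Dose 3 (305 mg at t=18 h): 305·exp(−0.04951·40) = 42.093 mg/L
Dose 4 (405 mg at t=27 h): 405·exp(−0.04951·31) = 87.275 mg/L
Dose 5 (180 mg at t=36 h): 180·exp(−0.04951·22) = 60.566 mg/L
Dose 6 (35 mg at t=45 h): 35·exp(−0.04951·13) = 18.388 mg/L
Dose 7 (290 mg at t=54 h): 290·exp(−0.04951·4) = 237.897 mg/L
C(58) = 19.813 + 35.797 + 42.093 + 87.275 + 60.566 + 18.388 + 237.897 = 501.829 mg/L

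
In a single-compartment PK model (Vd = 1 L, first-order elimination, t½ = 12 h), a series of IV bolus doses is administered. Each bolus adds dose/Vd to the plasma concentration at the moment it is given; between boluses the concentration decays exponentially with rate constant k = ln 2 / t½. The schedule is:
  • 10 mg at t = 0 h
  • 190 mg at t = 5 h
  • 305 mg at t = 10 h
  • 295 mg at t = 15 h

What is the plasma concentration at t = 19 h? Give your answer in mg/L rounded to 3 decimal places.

k = ln 2 / 12 = 0.05776 per h
Dose 1 (10 mg at t=0 h): 10·exp(−0.05776·19) = 3.337 mg/L
Dose 2 (190 mg at t=5 h): 190·exp(−0.05776·14) = 84.635 mg/L
Dose 3 (305 mg at t=10 h): 305·exp(−0.05776·9) = 181.354 mg/L
Dose 4 (295 mg at t=15 h): 295·exp(−0.05776·4) = 234.142 mg/L
C(19) = 3.337 + 84.635 + 181.354 + 234.142 = 503.468 mg/L

503.468 mg/L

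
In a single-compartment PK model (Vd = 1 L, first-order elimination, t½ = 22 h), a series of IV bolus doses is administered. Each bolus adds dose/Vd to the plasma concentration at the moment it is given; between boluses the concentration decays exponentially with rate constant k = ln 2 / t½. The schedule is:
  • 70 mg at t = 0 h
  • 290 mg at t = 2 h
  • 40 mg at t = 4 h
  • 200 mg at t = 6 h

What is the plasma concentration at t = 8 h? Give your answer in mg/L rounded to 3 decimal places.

517.503 mg/L

k = ln 2 / 22 = 0.03151 per h
Dose 1 (70 mg at t=0 h): 70·exp(−0.03151·8) = 54.404 mg/L
Dose 2 (290 mg at t=2 h): 290·exp(−0.03151·6) = 240.048 mg/L
Dose 3 (40 mg at t=4 h): 40·exp(−0.03151·4) = 35.264 mg/L
Dose 4 (200 mg at t=6 h): 200·exp(−0.03151·2) = 187.786 mg/L
C(8) = 54.404 + 240.048 + 35.264 + 187.786 = 517.503 mg/L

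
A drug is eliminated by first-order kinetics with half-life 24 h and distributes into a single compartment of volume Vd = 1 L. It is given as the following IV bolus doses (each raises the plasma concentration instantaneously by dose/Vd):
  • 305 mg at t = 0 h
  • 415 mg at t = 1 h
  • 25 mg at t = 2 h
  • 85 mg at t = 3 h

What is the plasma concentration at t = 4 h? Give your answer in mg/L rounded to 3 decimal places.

k = ln 2 / 24 = 0.02888 per h
Dose 1 (305 mg at t=0 h): 305·exp(−0.02888·4) = 271.724 mg/L
Dose 2 (415 mg at t=1 h): 415·exp(−0.02888·3) = 380.557 mg/L
Dose 3 (25 mg at t=2 h): 25·exp(−0.02888·2) = 23.597 mg/L
Dose 4 (85 mg at t=3 h): 85·exp(−0.02888·1) = 82.580 mg/L
C(4) = 271.724 + 380.557 + 23.597 + 82.580 = 758.458 mg/L

758.458 mg/L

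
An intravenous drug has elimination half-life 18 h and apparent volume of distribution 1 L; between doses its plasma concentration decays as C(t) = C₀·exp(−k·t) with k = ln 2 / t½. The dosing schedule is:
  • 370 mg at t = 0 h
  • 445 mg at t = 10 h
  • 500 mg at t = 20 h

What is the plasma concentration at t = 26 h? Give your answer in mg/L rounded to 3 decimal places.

k = ln 2 / 18 = 0.03851 per h
Dose 1 (370 mg at t=0 h): 370·exp(−0.03851·26) = 135.950 mg/L
Dose 2 (445 mg at t=10 h): 445·exp(−0.03851·16) = 240.313 mg/L
Dose 3 (500 mg at t=20 h): 500·exp(−0.03851·6) = 396.850 mg/L
C(26) = 135.950 + 240.313 + 396.850 = 773.114 mg/L

773.114 mg/L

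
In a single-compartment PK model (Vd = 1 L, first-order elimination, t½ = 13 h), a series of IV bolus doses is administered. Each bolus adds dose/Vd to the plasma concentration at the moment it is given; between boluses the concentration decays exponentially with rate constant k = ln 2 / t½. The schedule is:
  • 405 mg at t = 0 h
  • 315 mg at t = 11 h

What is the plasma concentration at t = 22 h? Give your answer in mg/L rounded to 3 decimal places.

k = ln 2 / 13 = 0.05332 per h
Dose 1 (405 mg at t=0 h): 405·exp(−0.05332·22) = 125.320 mg/L
Dose 2 (315 mg at t=11 h): 315·exp(−0.05332·11) = 175.224 mg/L
C(22) = 125.320 + 175.224 = 300.543 mg/L

300.543 mg/L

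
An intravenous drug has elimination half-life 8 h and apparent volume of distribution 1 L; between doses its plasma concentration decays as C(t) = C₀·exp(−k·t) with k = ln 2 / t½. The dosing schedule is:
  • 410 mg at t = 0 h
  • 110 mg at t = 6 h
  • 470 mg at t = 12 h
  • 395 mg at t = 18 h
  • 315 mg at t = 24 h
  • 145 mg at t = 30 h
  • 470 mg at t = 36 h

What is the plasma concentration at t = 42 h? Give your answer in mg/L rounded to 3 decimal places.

496.893 mg/L

k = ln 2 / 8 = 0.08664 per h
Dose 1 (410 mg at t=0 h): 410·exp(−0.08664·42) = 10.774 mg/L
Dose 2 (110 mg at t=6 h): 110·exp(−0.08664·36) = 4.861 mg/L
Dose 3 (470 mg at t=12 h): 470·exp(−0.08664·30) = 34.933 mg/L
Dose 4 (395 mg at t=18 h): 395·exp(−0.08664·24) = 49.375 mg/L
Dose 5 (315 mg at t=24 h): 315·exp(−0.08664·18) = 66.221 mg/L
Dose 6 (145 mg at t=30 h): 145·exp(−0.08664·12) = 51.265 mg/L
Dose 7 (470 mg at t=36 h): 470·exp(−0.08664·6) = 279.464 mg/L
C(42) = 10.774 + 4.861 + 34.933 + 49.375 + 66.221 + 51.265 + 279.464 = 496.893 mg/L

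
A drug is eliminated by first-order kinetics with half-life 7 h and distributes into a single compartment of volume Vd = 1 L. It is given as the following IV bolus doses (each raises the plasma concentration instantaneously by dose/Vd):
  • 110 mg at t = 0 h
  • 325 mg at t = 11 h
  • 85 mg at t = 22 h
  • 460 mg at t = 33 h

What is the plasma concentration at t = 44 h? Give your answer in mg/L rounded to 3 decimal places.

k = ln 2 / 7 = 0.09902 per h
Dose 1 (110 mg at t=0 h): 110·exp(−0.09902·44) = 1.410 mg/L
Dose 2 (325 mg at t=11 h): 325·exp(−0.09902·33) = 12.381 mg/L
Dose 3 (85 mg at t=22 h): 85·exp(−0.09902·22) = 9.623 mg/L
Dose 4 (460 mg at t=33 h): 460·exp(−0.09902·11) = 154.779 mg/L
C(44) = 1.410 + 12.381 + 9.623 + 154.779 = 178.192 mg/L

178.192 mg/L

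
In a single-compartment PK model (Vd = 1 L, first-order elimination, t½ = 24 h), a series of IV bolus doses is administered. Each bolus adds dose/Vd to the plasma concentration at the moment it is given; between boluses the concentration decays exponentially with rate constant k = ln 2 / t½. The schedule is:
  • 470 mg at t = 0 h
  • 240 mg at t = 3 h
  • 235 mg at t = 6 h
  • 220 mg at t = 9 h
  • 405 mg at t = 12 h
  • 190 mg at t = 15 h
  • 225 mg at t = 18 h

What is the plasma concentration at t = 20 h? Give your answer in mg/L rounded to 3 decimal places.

k = ln 2 / 24 = 0.02888 per h
Dose 1 (470 mg at t=0 h): 470·exp(−0.02888·20) = 263.779 mg/L
Dose 2 (240 mg at t=3 h): 240·exp(−0.02888·17) = 146.886 mg/L
Dose 3 (235 mg at t=6 h): 235·exp(−0.02888·14) = 156.844 mg/L
Dose 4 (220 mg at t=9 h): 220·exp(−0.02888·11) = 160.122 mg/L
Dose 5 (405 mg at t=12 h): 405·exp(−0.02888·8) = 321.449 mg/L
Dose 6 (190 mg at t=15 h): 190·exp(−0.02888·5) = 164.452 mg/L
Dose 7 (225 mg at t=18 h): 225·exp(−0.02888·2) = 212.372 mg/L
C(20) = 263.779 + 146.886 + 156.844 + 160.122 + 321.449 + 164.452 + 212.372 = 1425.903 mg/L

1425.903 mg/L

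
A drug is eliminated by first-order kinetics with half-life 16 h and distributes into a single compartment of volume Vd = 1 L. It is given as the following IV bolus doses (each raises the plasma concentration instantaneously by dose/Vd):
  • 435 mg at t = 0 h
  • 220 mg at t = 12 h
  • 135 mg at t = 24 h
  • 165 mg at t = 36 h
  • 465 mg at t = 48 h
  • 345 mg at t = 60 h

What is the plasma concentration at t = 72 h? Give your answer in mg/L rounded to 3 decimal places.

k = ln 2 / 16 = 0.04332 per h
Dose 1 (435 mg at t=0 h): 435·exp(−0.04332·72) = 19.224 mg/L
Dose 2 (220 mg at t=12 h): 220·exp(−0.04332·60) = 16.352 mg/L
Dose 3 (135 mg at t=24 h): 135·exp(−0.04332·48) = 16.875 mg/L
Dose 4 (165 mg at t=36 h): 165·exp(−0.04332·36) = 34.687 mg/L
Dose 5 (465 mg at t=48 h): 465·exp(−0.04332·24) = 164.402 mg/L
Dose 6 (345 mg at t=60 h): 345·exp(−0.04332·12) = 205.138 mg/L
C(72) = 19.224 + 16.352 + 16.875 + 34.687 + 164.402 + 205.138 = 456.679 mg/L

456.679 mg/L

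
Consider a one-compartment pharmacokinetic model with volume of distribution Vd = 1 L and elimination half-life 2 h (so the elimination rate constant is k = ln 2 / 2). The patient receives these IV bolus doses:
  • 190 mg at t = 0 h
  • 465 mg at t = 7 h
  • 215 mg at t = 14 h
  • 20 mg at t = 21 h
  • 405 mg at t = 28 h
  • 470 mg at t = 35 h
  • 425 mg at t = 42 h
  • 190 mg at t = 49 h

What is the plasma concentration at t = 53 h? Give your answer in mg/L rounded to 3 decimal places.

57.880 mg/L

k = ln 2 / 2 = 0.34657 per h
Dose 1 (190 mg at t=0 h): 190·exp(−0.34657·53) = 0.000 mg/L
Dose 2 (465 mg at t=7 h): 465·exp(−0.34657·46) = 0.000 mg/L
Dose 3 (215 mg at t=14 h): 215·exp(−0.34657·39) = 0.000 mg/L
Dose 4 (20 mg at t=21 h): 20·exp(−0.34657·32) = 0.000 mg/L
Dose 5 (405 mg at t=28 h): 405·exp(−0.34657·25) = 0.070 mg/L
Dose 6 (470 mg at t=35 h): 470·exp(−0.34657·18) = 0.918 mg/L
Dose 7 (425 mg at t=42 h): 425·exp(−0.34657·11) = 9.391 mg/L
Dose 8 (190 mg at t=49 h): 190·exp(−0.34657·4) = 47.500 mg/L
C(53) = 0.000 + 0.000 + 0.000 + 0.000 + 0.070 + 0.918 + 9.391 + 47.500 = 57.880 mg/L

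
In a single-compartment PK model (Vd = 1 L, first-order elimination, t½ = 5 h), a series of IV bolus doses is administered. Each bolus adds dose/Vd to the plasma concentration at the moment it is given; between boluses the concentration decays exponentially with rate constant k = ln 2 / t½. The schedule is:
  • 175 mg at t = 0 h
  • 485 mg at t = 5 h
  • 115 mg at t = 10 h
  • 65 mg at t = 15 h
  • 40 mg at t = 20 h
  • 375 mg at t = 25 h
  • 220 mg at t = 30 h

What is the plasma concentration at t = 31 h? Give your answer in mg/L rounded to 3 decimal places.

k = ln 2 / 5 = 0.13863 per h
Dose 1 (175 mg at t=0 h): 175·exp(−0.13863·31) = 2.380 mg/L
Dose 2 (485 mg at t=5 h): 485·exp(−0.13863·26) = 13.194 mg/L
Dose 3 (115 mg at t=10 h): 115·exp(−0.13863·21) = 6.257 mg/L
Dose 4 (65 mg at t=15 h): 65·exp(−0.13863·16) = 7.073 mg/L
Dose 5 (40 mg at t=20 h): 40·exp(−0.13863·11) = 8.706 mg/L
Dose 6 (375 mg at t=25 h): 375·exp(−0.13863·6) = 163.228 mg/L
Dose 7 (220 mg at t=30 h): 220·exp(−0.13863·1) = 191.521 mg/L
C(31) = 2.380 + 13.194 + 6.257 + 7.073 + 8.706 + 163.228 + 191.521 = 392.360 mg/L

392.360 mg/L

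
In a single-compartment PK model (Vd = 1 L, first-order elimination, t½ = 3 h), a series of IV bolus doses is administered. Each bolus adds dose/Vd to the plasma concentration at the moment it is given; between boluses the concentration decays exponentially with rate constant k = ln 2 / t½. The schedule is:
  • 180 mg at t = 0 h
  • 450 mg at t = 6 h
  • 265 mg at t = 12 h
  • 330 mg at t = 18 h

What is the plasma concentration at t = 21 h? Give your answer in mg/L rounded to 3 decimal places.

k = ln 2 / 3 = 0.23105 per h
Dose 1 (180 mg at t=0 h): 180·exp(−0.23105·21) = 1.406 mg/L
Dose 2 (450 mg at t=6 h): 450·exp(−0.23105·15) = 14.063 mg/L
Dose 3 (265 mg at t=12 h): 265·exp(−0.23105·9) = 33.125 mg/L
Dose 4 (330 mg at t=18 h): 330·exp(−0.23105·3) = 165.000 mg/L
C(21) = 1.406 + 14.063 + 33.125 + 165.000 = 213.594 mg/L

213.594 mg/L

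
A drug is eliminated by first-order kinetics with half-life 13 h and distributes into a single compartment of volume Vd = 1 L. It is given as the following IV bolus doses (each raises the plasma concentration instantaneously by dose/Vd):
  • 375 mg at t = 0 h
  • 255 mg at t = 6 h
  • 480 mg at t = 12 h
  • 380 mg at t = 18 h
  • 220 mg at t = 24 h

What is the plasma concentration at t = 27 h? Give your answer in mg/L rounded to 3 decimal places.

k = ln 2 / 13 = 0.05332 per h
Dose 1 (375 mg at t=0 h): 375·exp(−0.05332·27) = 88.882 mg/L
Dose 2 (255 mg at t=6 h): 255·exp(−0.05332·21) = 83.226 mg/L
Dose 3 (480 mg at t=12 h): 480·exp(−0.05332·15) = 215.724 mg/L
Dose 4 (380 mg at t=18 h): 380·exp(−0.05332·9) = 235.168 mg/L
Dose 5 (220 mg at t=24 h): 220·exp(−0.05332·3) = 187.480 mg/L
C(27) = 88.882 + 83.226 + 215.724 + 235.168 + 187.480 = 810.481 mg/L

810.481 mg/L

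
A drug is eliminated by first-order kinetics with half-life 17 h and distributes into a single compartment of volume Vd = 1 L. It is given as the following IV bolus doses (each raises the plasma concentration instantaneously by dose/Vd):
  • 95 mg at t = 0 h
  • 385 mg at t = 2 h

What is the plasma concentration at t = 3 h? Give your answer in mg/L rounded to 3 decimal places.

k = ln 2 / 17 = 0.04077 per h
Dose 1 (95 mg at t=0 h): 95·exp(−0.04077·3) = 84.062 mg/L
Dose 2 (385 mg at t=2 h): 385·exp(−0.04077·1) = 369.618 mg/L
C(3) = 84.062 + 369.618 = 453.680 mg/L

453.680 mg/L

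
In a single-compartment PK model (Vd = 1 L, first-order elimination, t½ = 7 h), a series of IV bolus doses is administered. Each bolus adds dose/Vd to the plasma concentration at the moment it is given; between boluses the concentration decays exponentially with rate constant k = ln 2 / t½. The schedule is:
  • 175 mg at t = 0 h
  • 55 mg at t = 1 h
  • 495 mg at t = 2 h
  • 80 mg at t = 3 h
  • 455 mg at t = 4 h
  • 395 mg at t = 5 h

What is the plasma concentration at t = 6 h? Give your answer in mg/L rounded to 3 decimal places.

1253.694 mg/L

k = ln 2 / 7 = 0.09902 per h
Dose 1 (175 mg at t=0 h): 175·exp(−0.09902·6) = 96.608 mg/L
Dose 2 (55 mg at t=1 h): 55·exp(−0.09902·5) = 33.523 mg/L
Dose 3 (495 mg at t=2 h): 495·exp(−0.09902·4) = 333.110 mg/L
Dose 4 (80 mg at t=3 h): 80·exp(−0.09902·3) = 59.440 mg/L
Dose 5 (455 mg at t=4 h): 455·exp(−0.09902·2) = 373.253 mg/L
Dose 6 (395 mg at t=5 h): 395·exp(−0.09902·1) = 357.761 mg/L
C(6) = 96.608 + 33.523 + 333.110 + 59.440 + 373.253 + 357.761 = 1253.694 mg/L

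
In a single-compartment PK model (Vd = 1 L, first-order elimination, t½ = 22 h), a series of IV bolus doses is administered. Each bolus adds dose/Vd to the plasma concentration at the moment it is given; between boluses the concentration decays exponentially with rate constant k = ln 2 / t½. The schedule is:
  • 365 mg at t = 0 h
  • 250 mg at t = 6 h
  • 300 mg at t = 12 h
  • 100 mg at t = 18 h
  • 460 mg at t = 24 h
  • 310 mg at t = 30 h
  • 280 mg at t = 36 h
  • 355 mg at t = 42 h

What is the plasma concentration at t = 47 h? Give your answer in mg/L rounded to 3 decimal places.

k = ln 2 / 22 = 0.03151 per h
Dose 1 (365 mg at t=0 h): 365·exp(−0.03151·47) = 83.020 mg/L
Dose 2 (250 mg at t=6 h): 250·exp(−0.03151·41) = 68.696 mg/L
Dose 3 (300 mg at t=12 h): 300·exp(−0.03151·35) = 99.589 mg/L
Dose 4 (100 mg at t=18 h): 100·exp(−0.03151·29) = 40.104 mg/L
Dose 5 (460 mg at t=24 h): 460·exp(−0.03151·23) = 222.866 mg/L
Dose 6 (310 mg at t=30 h): 310·exp(−0.03151·17) = 181.446 mg/L
Dose 7 (280 mg at t=36 h): 280·exp(−0.03151·11) = 197.990 mg/L
Dose 8 (355 mg at t=42 h): 355·exp(−0.03151·5) = 303.258 mg/L
C(47) = 83.020 + 68.696 + 99.589 + 40.104 + 222.866 + 181.446 + 197.990 + 303.258 = 1196.969 mg/L

1196.969 mg/L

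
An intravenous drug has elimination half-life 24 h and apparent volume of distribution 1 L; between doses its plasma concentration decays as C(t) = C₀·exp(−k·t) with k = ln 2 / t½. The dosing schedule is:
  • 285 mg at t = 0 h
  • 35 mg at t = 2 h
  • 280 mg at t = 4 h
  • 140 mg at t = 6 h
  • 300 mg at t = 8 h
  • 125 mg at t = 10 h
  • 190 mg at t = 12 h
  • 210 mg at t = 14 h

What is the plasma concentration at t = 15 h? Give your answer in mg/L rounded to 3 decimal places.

k = ln 2 / 24 = 0.02888 per h
Dose 1 (285 mg at t=0 h): 285·exp(−0.02888·15) = 184.800 mg/L
Dose 2 (35 mg at t=2 h): 35·exp(−0.02888·13) = 24.044 mg/L
Dose 3 (280 mg at t=4 h): 280·exp(−0.02888·11) = 203.791 mg/L
Dose 4 (140 mg at t=6 h): 140·exp(−0.02888·9) = 107.955 mg/L
Dose 5 (300 mg at t=8 h): 300·exp(−0.02888·7) = 245.087 mg/L
Dose 6 (125 mg at t=10 h): 125·exp(−0.02888·5) = 108.192 mg/L
Dose 7 (190 mg at t=12 h): 190·exp(−0.02888·3) = 174.231 mg/L
Dose 8 (210 mg at t=14 h): 210·exp(−0.02888·1) = 204.022 mg/L
C(15) = 184.800 + 24.044 + 203.791 + 107.955 + 245.087 + 108.192 + 174.231 + 204.022 = 1252.122 mg/L

1252.122 mg/L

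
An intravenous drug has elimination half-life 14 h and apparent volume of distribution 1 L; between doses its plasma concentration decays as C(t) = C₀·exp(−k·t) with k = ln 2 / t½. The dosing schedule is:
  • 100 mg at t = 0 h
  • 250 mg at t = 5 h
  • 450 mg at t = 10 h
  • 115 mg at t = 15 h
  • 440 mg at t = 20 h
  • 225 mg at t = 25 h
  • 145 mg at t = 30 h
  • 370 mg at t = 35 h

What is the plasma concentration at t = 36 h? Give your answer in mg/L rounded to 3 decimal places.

1025.201 mg/L

k = ln 2 / 14 = 0.04951 per h
Dose 1 (100 mg at t=0 h): 100·exp(−0.04951·36) = 16.824 mg/L
Dose 2 (250 mg at t=5 h): 250·exp(−0.04951·31) = 53.873 mg/L
Dose 3 (450 mg at t=10 h): 450·exp(−0.04951·26) = 124.210 mg/L
Dose 4 (115 mg at t=15 h): 115·exp(−0.04951·21) = 40.659 mg/L
Dose 5 (440 mg at t=20 h): 440·exp(−0.04951·16) = 199.259 mg/L
Dose 6 (225 mg at t=25 h): 225·exp(−0.04951·11) = 130.515 mg/L
Dose 7 (145 mg at t=30 h): 145·exp(−0.04951·6) = 107.735 mg/L
Dose 8 (370 mg at t=35 h): 370·exp(−0.04951·1) = 352.127 mg/L
C(36) = 16.824 + 53.873 + 124.210 + 40.659 + 199.259 + 130.515 + 107.735 + 352.127 = 1025.201 mg/L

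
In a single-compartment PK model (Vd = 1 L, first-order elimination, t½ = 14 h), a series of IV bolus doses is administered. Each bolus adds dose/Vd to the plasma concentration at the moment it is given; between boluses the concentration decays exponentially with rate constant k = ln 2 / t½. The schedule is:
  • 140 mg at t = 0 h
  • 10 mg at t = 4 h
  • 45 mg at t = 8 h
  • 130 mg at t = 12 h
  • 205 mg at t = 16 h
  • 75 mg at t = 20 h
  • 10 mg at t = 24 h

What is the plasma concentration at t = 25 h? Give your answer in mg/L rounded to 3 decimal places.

k = ln 2 / 14 = 0.04951 per h
Dose 1 (140 mg at t=0 h): 140·exp(−0.04951·25) = 40.605 mg/L
Dose 2 (10 mg at t=4 h): 10·exp(−0.04951·21) = 3.536 mg/L
Dose 3 (45 mg at t=8 h): 45·exp(−0.04951·17) = 19.394 mg/L
Dose 4 (130 mg at t=12 h): 130·exp(−0.04951·13) = 68.299 mg/L
Dose 5 (205 mg at t=16 h): 205·exp(−0.04951·9) = 131.291 mg/L
Dose 6 (75 mg at t=20 h): 75·exp(−0.04951·5) = 58.553 mg/L
Dose 7 (10 mg at t=24 h): 10·exp(−0.04951·1) = 9.517 mg/L
C(25) = 40.605 + 3.536 + 19.394 + 68.299 + 131.291 + 58.553 + 9.517 = 331.195 mg/L

331.195 mg/L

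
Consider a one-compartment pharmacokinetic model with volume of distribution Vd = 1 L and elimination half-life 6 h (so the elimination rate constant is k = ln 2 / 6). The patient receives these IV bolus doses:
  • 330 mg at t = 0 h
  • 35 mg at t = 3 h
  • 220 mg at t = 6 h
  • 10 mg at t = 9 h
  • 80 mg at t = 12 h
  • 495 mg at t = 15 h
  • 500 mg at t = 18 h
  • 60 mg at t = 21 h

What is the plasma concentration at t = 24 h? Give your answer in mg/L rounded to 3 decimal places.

k = ln 2 / 6 = 0.11552 per h
Dose 1 (330 mg at t=0 h): 330·exp(−0.11552·24) = 20.625 mg/L
Dose 2 (35 mg at t=3 h): 35·exp(−0.11552·21) = 3.094 mg/L
Dose 3 (220 mg at t=6 h): 220·exp(−0.11552·18) = 27.500 mg/L
Dose 4 (10 mg at t=9 h): 10·exp(−0.11552·15) = 1.768 mg/L
Dose 5 (80 mg at t=12 h): 80·exp(−0.11552·12) = 20.000 mg/L
Dose 6 (495 mg at t=15 h): 495·exp(−0.11552·9) = 175.009 mg/L
Dose 7 (500 mg at t=18 h): 500·exp(−0.11552·6) = 250.000 mg/L
Dose 8 (60 mg at t=21 h): 60·exp(−0.11552·3) = 42.426 mg/L
C(24) = 20.625 + 3.094 + 27.500 + 1.768 + 20.000 + 175.009 + 250.000 + 42.426 = 540.422 mg/L

540.422 mg/L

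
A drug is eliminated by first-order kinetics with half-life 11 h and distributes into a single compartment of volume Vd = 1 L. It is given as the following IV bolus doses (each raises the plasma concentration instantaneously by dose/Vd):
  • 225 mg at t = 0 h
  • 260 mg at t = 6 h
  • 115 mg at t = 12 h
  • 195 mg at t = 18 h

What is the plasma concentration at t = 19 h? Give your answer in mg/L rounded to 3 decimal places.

439.637 mg/L

k = ln 2 / 11 = 0.06301 per h
Dose 1 (225 mg at t=0 h): 225·exp(−0.06301·19) = 67.955 mg/L
Dose 2 (260 mg at t=6 h): 260·exp(−0.06301·13) = 114.607 mg/L
Dose 3 (115 mg at t=12 h): 115·exp(−0.06301·7) = 73.983 mg/L
Dose 4 (195 mg at t=18 h): 195·exp(−0.06301·1) = 183.092 mg/L
C(19) = 67.955 + 114.607 + 73.983 + 183.092 = 439.637 mg/L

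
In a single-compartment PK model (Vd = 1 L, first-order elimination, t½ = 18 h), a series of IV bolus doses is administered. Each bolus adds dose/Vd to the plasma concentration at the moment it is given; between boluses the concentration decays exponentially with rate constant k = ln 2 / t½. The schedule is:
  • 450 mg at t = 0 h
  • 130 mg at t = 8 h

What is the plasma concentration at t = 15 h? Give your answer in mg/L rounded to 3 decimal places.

k = ln 2 / 18 = 0.03851 per h
Dose 1 (450 mg at t=0 h): 450·exp(−0.03851·15) = 252.554 mg/L
Dose 2 (130 mg at t=8 h): 130·exp(−0.03851·7) = 99.283 mg/L
C(15) = 252.554 + 99.283 = 351.837 mg/L

351.837 mg/L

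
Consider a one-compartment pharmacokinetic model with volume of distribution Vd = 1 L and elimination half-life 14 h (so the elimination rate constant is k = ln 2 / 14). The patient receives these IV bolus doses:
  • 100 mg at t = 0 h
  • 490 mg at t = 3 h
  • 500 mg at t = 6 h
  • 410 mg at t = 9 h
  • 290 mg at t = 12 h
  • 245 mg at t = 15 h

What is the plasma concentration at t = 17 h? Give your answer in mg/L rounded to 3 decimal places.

k = ln 2 / 14 = 0.04951 per h
Dose 1 (100 mg at t=0 h): 100·exp(−0.04951·17) = 43.099 mg/L
Dose 2 (490 mg at t=3 h): 490·exp(−0.04951·14) = 245.000 mg/L
Dose 3 (500 mg at t=6 h): 500·exp(−0.04951·11) = 290.032 mg/L
Dose 4 (410 mg at t=9 h): 410·exp(−0.04951·8) = 275.910 mg/L
Dose 5 (290 mg at t=12 h): 290·exp(−0.04951·5) = 226.406 mg/L
Dose 6 (245 mg at t=15 h): 245·exp(−0.04951·2) = 221.902 mg/L
C(17) = 43.099 + 245.000 + 290.032 + 275.910 + 226.406 + 221.902 = 1302.348 mg/L

1302.348 mg/L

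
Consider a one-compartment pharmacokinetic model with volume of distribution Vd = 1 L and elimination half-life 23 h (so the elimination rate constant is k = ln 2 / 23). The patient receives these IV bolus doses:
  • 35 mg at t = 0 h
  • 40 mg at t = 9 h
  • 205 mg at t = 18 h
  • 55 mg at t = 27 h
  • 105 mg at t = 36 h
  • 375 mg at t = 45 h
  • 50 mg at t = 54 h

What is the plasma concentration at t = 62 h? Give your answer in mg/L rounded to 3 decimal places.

399.002 mg/L

k = ln 2 / 23 = 0.03014 per h
Dose 1 (35 mg at t=0 h): 35·exp(−0.03014·62) = 5.403 mg/L
Dose 2 (40 mg at t=9 h): 40·exp(−0.03014·53) = 8.098 mg/L
Dose 3 (205 mg at t=18 h): 205·exp(−0.03014·44) = 54.434 mg/L
Dose 4 (55 mg at t=27 h): 55·exp(−0.03014·35) = 19.155 mg/L
Dose 5 (105 mg at t=36 h): 105·exp(−0.03014·26) = 47.962 mg/L
Dose 6 (375 mg at t=45 h): 375·exp(−0.03014·17) = 224.663 mg/L
Dose 7 (50 mg at t=54 h): 50·exp(−0.03014·8) = 39.288 mg/L
C(62) = 5.403 + 8.098 + 54.434 + 19.155 + 47.962 + 224.663 + 39.288 = 399.002 mg/L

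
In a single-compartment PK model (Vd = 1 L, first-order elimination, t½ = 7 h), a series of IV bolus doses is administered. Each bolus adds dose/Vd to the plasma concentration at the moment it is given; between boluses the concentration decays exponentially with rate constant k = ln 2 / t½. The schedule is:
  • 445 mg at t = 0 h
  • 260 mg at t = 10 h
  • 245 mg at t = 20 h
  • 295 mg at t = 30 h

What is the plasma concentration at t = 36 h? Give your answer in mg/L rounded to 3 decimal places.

k = ln 2 / 7 = 0.09902 per h
Dose 1 (445 mg at t=0 h): 445·exp(−0.09902·36) = 12.595 mg/L
Dose 2 (260 mg at t=10 h): 260·exp(−0.09902·26) = 19.809 mg/L
Dose 3 (245 mg at t=20 h): 245·exp(−0.09902·16) = 50.246 mg/L
Dose 4 (295 mg at t=30 h): 295·exp(−0.09902·6) = 162.853 mg/L
C(36) = 12.595 + 19.809 + 50.246 + 162.853 = 245.503 mg/L

245.503 mg/L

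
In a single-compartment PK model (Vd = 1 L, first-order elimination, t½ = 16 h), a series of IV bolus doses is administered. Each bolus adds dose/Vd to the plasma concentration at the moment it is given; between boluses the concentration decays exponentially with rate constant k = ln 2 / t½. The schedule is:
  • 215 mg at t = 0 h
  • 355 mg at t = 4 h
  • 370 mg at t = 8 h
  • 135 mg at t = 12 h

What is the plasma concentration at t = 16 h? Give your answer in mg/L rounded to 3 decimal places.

693.735 mg/L

k = ln 2 / 16 = 0.04332 per h
Dose 1 (215 mg at t=0 h): 215·exp(−0.04332·16) = 107.500 mg/L
Dose 2 (355 mg at t=4 h): 355·exp(−0.04332·12) = 211.084 mg/L
Dose 3 (370 mg at t=8 h): 370·exp(−0.04332·8) = 261.630 mg/L
Dose 4 (135 mg at t=12 h): 135·exp(−0.04332·4) = 113.521 mg/L
C(16) = 107.500 + 211.084 + 261.630 + 113.521 = 693.735 mg/L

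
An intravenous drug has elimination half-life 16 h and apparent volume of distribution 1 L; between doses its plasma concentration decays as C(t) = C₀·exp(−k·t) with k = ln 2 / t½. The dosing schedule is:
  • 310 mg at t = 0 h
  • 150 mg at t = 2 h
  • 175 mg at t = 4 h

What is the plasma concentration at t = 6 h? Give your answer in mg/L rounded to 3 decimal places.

k = ln 2 / 16 = 0.04332 per h
Dose 1 (310 mg at t=0 h): 310·exp(−0.04332·6) = 239.043 mg/L
Dose 2 (150 mg at t=2 h): 150·exp(−0.04332·4) = 126.134 mg/L
Dose 3 (175 mg at t=4 h): 175·exp(−0.04332·2) = 160.476 mg/L
C(6) = 239.043 + 126.134 + 160.476 = 525.653 mg/L

525.653 mg/L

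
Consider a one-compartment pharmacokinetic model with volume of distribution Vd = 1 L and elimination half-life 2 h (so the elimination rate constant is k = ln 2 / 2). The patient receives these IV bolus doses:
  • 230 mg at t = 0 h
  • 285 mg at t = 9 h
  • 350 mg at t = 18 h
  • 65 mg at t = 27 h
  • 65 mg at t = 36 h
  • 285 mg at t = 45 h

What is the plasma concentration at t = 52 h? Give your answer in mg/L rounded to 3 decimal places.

k = ln 2 / 2 = 0.34657 per h
Dose 1 (230 mg at t=0 h): 230·exp(−0.34657·52) = 0.000 mg/L
Dose 2 (285 mg at t=9 h): 285·exp(−0.34657·43) = 0.000 mg/L
Dose 3 (350 mg at t=18 h): 350·exp(−0.34657·34) = 0.003 mg/L
Dose 4 (65 mg at t=27 h): 65·exp(−0.34657·25) = 0.011 mg/L
Dose 5 (65 mg at t=36 h): 65·exp(−0.34657·16) = 0.254 mg/L
Dose 6 (285 mg at t=45 h): 285·exp(−0.34657·7) = 25.191 mg/L
C(52) = 0.000 + 0.000 + 0.003 + 0.011 + 0.254 + 25.191 = 25.459 mg/L

25.459 mg/L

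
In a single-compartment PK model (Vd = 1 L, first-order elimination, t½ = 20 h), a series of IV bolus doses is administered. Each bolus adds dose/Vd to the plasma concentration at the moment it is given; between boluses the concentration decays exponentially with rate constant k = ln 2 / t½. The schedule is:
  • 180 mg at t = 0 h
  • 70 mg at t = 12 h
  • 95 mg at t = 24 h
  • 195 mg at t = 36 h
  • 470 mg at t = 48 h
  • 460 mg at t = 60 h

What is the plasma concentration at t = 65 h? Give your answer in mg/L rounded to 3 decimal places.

771.949 mg/L

k = ln 2 / 20 = 0.03466 per h
Dose 1 (180 mg at t=0 h): 180·exp(−0.03466·65) = 18.920 mg/L
Dose 2 (70 mg at t=12 h): 70·exp(−0.03466·53) = 11.152 mg/L
Dose 3 (95 mg at t=24 h): 95·exp(−0.03466·41) = 22.941 mg/L
Dose 4 (195 mg at t=36 h): 195·exp(−0.03466·29) = 71.374 mg/L
Dose 5 (470 mg at t=48 h): 470·exp(−0.03466·17) = 260.749 mg/L
Dose 6 (460 mg at t=60 h): 460·exp(−0.03466·5) = 386.812 mg/L
C(65) = 18.920 + 11.152 + 22.941 + 71.374 + 260.749 + 386.812 = 771.949 mg/L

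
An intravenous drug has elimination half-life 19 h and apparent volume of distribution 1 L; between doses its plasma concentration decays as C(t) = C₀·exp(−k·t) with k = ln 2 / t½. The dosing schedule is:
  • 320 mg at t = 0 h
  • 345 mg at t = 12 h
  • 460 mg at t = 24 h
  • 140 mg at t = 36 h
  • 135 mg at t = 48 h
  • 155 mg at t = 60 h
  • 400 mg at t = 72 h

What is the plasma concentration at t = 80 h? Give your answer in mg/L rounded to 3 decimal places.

549.394 mg/L

k = ln 2 / 19 = 0.03648 per h
Dose 1 (320 mg at t=0 h): 320·exp(−0.03648·80) = 17.284 mg/L
Dose 2 (345 mg at t=12 h): 345·exp(−0.03648·68) = 28.870 mg/L
Dose 3 (460 mg at t=24 h): 460·exp(−0.03648·56) = 59.636 mg/L
Dose 4 (140 mg at t=36 h): 140·exp(−0.03648·44) = 28.119 mg/L
Dose 5 (135 mg at t=48 h): 135·exp(−0.03648·32) = 42.008 mg/L
Dose 6 (155 mg at t=60 h): 155·exp(−0.03648·20) = 74.724 mg/L
Dose 7 (400 mg at t=72 h): 400·exp(−0.03648·8) = 298.752 mg/L
C(80) = 17.284 + 28.870 + 59.636 + 28.119 + 42.008 + 74.724 + 298.752 = 549.394 mg/L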